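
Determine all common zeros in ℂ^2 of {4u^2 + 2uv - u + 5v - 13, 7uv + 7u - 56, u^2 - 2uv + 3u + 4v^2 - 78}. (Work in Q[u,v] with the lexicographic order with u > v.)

{(-2, -5)}

Compute a lex Gröbner basis by Buchberger's algorithm.
f_1 = 4u^2 + 2uv - u + 5v - 13, LT = u^2.
f_2 = 7uv + 7u - 56, LT = uv.
f_3 = u^2 - 2uv + 3u + 4v^2 - 78, LT = u^2.

S(f_1,f_2): lcm = u^2v. S = -u^2 + 1/2uv^2 - 1/4uv + 8u + 5/4v^2 - 13/4v.
  reduce S modulo (f_1, f_2, f_3):
  remainder 8u + 5/4v^2 + 2v - 21/4 ≠ 0; add h_4 = 8u + 5/4v^2 + 2v - 21/4 to the basis.

S(f_1,f_3): lcm = u^2. S = 5/2uv - 13/4u - 4v^2 + 5/4v + 299/4.
  reduce S modulo (f_1, f_2, f_3, h_4):
  remainder -397/128v^2 + 43/16v + 11645/128 ≠ 0; add h_5 = -397/128v^2 + 43/16v + 11645/128 to the basis.

S(f_2,f_3): lcm = u^2v. S = u^2 + 2uv^2 - 3uv - 8u - 4v^3 + 78v.
  reduce S modulo (f_1, f_2, f_3, h_4, h_5):
  remainder -4210702/157609v - 21053510/157609 ≠ 0; add h_6 = -4210702/157609v - 21053510/157609 to the basis.

The other S-polynomials (S(f_1,h_4), S(f_2,h_4), S(f_3,h_4), S(f_1,h_5), S(f_2,h_5), S(f_3,h_5), S(h_4,h_5), S(f_1,h_6), S(f_2,h_6), S(f_3,h_6), S(h_4,h_6), S(h_5,h_6)) all reduce to 0 modulo the current basis, so we have a Gröbner basis.
Inter-reduce: drop elements whose leading term is divisible by another's, tail-reduce, and make monic.
Reduced Gröbner basis: {u + 2, v + 5}.

Elimination: the polynomial v + 5 lies in the elimination ideal for v, so v ∈ {-5}. For each such v, the remaining basis elements (now univariate) give the rest of the solution.
  v = -5: the earlier basis element becomes u + 2 = 0, giving u = -2 — point (-2, -5).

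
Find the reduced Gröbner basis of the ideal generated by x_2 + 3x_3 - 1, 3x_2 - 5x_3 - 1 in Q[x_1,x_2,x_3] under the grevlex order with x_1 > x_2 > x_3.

G = {x_2 - 4/7, x_3 - 1/7}

f_1 = x_2 + 3x_3 - 1, LT = x_2.
f_2 = 3x_2 - 5x_3 - 1, LT = x_2.

S(f_1,f_2): lcm = x_2. S = 14/3x_3 - 2/3.
  leading term x_3: no divisor's leading term divides it; move 14/3x_3 to the remainder.
  leading term 1: no divisor's leading term divides it; move -2/3 to the remainder.
  remainder 14/3x_3 - 2/3 ≠ 0; add g_3 = 14/3x_3 - 2/3 to the basis.

S(f_1,g_3): leading monomials are coprime, so the S-polynomial reduces to 0 (Buchberger's first criterion).
S(f_2,g_3): leading monomials are coprime, so the S-polynomial reduces to 0 (Buchberger's first criterion).
Every S-polynomial of the final basis reduces to 0, so we have a Gröbner basis.
Inter-reduce: drop elements whose leading term is divisible by another's, tail-reduce, and make monic.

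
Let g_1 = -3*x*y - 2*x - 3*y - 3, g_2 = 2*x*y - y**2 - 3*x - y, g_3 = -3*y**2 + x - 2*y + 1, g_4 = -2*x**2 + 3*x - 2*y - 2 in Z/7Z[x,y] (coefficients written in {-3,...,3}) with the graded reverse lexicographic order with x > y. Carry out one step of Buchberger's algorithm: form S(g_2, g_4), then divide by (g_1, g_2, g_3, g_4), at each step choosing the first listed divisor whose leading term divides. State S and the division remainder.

lcm(LM(g_2), LM(g_4)) = x**2*y.
S = (lcm/LT(g_2))·g_2 − (lcm/LT(g_4))·g_4 = 3*x*y**2 + 2*x**2 + x*y - y**2 - y.
Reduce S modulo (g_1, g_2, g_3, g_4) in that order:
  leading term x*y**2: subtract (-y)·g_1 from 3*x*y**2 + 2*x**2 + x*y - y**2 - y → 2*x**2 - x*y + 3*y**2 + 3*y
  leading term x**2: subtract (-1)·g_4 from 2*x**2 - x*y + 3*y**2 + 3*y → -x*y + 3*y**2 + 3*x + y - 2
  leading term x*y: subtract (-2)·g_1 from -x*y + 3*y**2 + 3*x + y - 2 → 3*y**2 - x + 2*y - 1
  leading term y**2: subtract (-1)·g_3 from 3*y**2 - x + 2*y - 1 → 0
The remainder is 0, so this S-polynomial contributes no new basis element.
This is the inner loop of Buchberger's algorithm — each nonzero remainder becomes a new basis element.

S(g_2, g_4) = 3*x*y**2 + 2*x**2 + x*y - y**2 - y; remainder on division = 0.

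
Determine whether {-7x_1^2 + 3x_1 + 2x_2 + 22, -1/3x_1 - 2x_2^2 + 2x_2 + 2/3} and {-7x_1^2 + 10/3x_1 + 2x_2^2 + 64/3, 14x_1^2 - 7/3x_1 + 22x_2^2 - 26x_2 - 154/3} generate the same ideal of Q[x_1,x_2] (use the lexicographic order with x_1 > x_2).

Yes, the ideals are equal.

Equality of ideals is decidable: compute both reduced Gröbner bases (unique for the ordering) and check whether they agree.
Buchberger on the first generating set:
f_1 = -7x_1^2 + 3x_1 + 2x_2 + 22, LT = x_1^2.
f_2 = -1/3x_1 - 2x_2^2 + 2x_2 + 2/3, LT = x_1.

S(f_1,f_2): lcm = x_1^2. S = -6x_1x_2^2 + 6x_1x_2 + 11/7x_1 - 2/7x_2 - 22/7.
  leading term x_1x_2^2: subtract (18x_2^2)·f_2 from -6x_1x_2^2 + 6x_1x_2 + 11/7x_1 - 2/7x_2 - 22/7 → 6x_1x_2 + 11/7x_1 + 36x_2^4 - 36x_2^3 - 12x_2^2 - 2/7x_2 - 22/7
  leading term x_1x_2: subtract (-18x_2)·f_2 from 6x_1x_2 + 11/7x_1 + 36x_2^4 - 36x_2^3 - 12x_2^2 - 2/7x_2 - 22/7 → 11/7x_1 + 36x_2^4 - 72x_2^3 + 24x_2^2 + 82/7x_2 - 22/7
  leading term x_1: subtract (-33/7)·f_2 from 11/7x_1 + 36x_2^4 - 72x_2^3 + 24x_2^2 + 82/7x_2 - 22/7 → 36x_2^4 - 72x_2^3 + 102/7x_2^2 + 148/7x_2
  leading term x_2^4: no divisor's leading term divides it; move 36x_2^4 to the remainder.
  leading term x_2^3: no divisor's leading term divides it; move -72x_2^3 to the remainder.
  leading term x_2^2: no divisor's leading term divides it; move 102/7x_2^2 to the remainder.
  leading term x_2: no divisor's leading term divides it; move 148/7x_2 to the remainder.
  remainder 36x_2^4 - 72x_2^3 + 102/7x_2^2 + 148/7x_2 ≠ 0; add g_3 = 36x_2^4 - 72x_2^3 + 102/7x_2^2 + 148/7x_2 to the basis.

S(f_1,g_3): leading monomials are coprime, so the S-polynomial reduces to 0 (Buchberger's first criterion).
S(f_2,g_3): leading monomials are coprime, so the S-polynomial reduces to 0 (Buchberger's first criterion).
Every S-polynomial of the final basis reduces to 0, so we have a Gröbner basis.
Inter-reduce: drop elements whose leading term is divisible by another's, tail-reduce, and make monic.
Reduced Gröbner basis: {x_1 + 6x_2^2 - 6x_2 - 2, x_2^4 - 2x_2^3 + 17/42x_2^2 + 37/63x_2}.

Buchberger on the second generating set:
h_1 = -7x_1^2 + 10/3x_1 + 2x_2^2 + 64/3, LT = x_1^2.
h_2 = 14x_1^2 - 7/3x_1 + 22x_2^2 - 26x_2 - 154/3, LT = x_1^2.

S(h_1,h_2): lcm = x_1^2. S = -13/42x_1 - 13/7x_2^2 + 13/7x_2 + 13/21.
  leading term x_1: no divisor's leading term divides it; move -13/42x_1 to the remainder.
  leading term x_2^2: no divisor's leading term divides it; move -13/7x_2^2 to the remainder.
  leading term x_2: no divisor's leading term divides it; move 13/7x_2 to the remainder.
  leading term 1: no divisor's leading term divides it; move 13/21 to the remainder.
  remainder -13/42x_1 - 13/7x_2^2 + 13/7x_2 + 13/21 ≠ 0; add k_3 = -13/42x_1 - 13/7x_2^2 + 13/7x_2 + 13/21 to the basis.

S(h_1,k_3): lcm = x_1^2. S = -6x_1x_2^2 + 6x_1x_2 + 32/21x_1 - 2/7x_2^2 - 64/21.
  leading term x_1x_2^2: subtract (252/13x_2^2)·k_3 from -6x_1x_2^2 + 6x_1x_2 + 32/21x_1 - 2/7x_2^2 - 64/21 → 6x_1x_2 + 32/21x_1 + 36x_2^4 - 36x_2^3 - 86/7x_2^2 - 64/21
  leading term x_1x_2: subtract (-252/13x_2)·k_3 from 6x_1x_2 + 32/21x_1 + 36x_2^4 - 36x_2^3 - 86/7x_2^2 - 64/21 → 32/21x_1 + 36x_2^4 - 72x_2^3 + 166/7x_2^2 + 12x_2 - 64/21
  leading term x_1: subtract (-64/13)·k_3 from 32/21x_1 + 36x_2^4 - 72x_2^3 + 166/7x_2^2 + 12x_2 - 64/21 → 36x_2^4 - 72x_2^3 + 102/7x_2^2 + 148/7x_2
  leading term x_2^4: no divisor's leading term divides it; move 36x_2^4 to the remainder.
  leading term x_2^3: no divisor's leading term divides it; move -72x_2^3 to the remainder.
  leading term x_2^2: no divisor's leading term divides it; move 102/7x_2^2 to the remainder.
  leading term x_2: no divisor's leading term divides it; move 148/7x_2 to the remainder.
  remainder 36x_2^4 - 72x_2^3 + 102/7x_2^2 + 148/7x_2 ≠ 0; add k_4 = 36x_2^4 - 72x_2^3 + 102/7x_2^2 + 148/7x_2 to the basis.

S(h_2,k_3): lcm = x_1^2. S = -6x_1x_2^2 + 6x_1x_2 + 11/6x_1 + 11/7x_2^2 - 13/7x_2 - 11/3.
  leading term x_1x_2^2: subtract (252/13x_2^2)·k_3 from -6x_1x_2^2 + 6x_1x_2 + 11/6x_1 + 11/7x_2^2 - 13/7x_2 - 11/3 → 6x_1x_2 + 11/6x_1 + 36x_2^4 - 36x_2^3 - 73/7x_2^2 - 13/7x_2 - 11/3
  leading term x_1x_2: subtract (-252/13x_2)·k_3 from 6x_1x_2 + 11/6x_1 + 36x_2^4 - 36x_2^3 - 73/7x_2^2 - 13/7x_2 - 11/3 → 11/6x_1 + 36x_2^4 - 72x_2^3 + 179/7x_2^2 + 71/7x_2 - 11/3
  leading term x_1: subtract (-77/13)·k_3 from 11/6x_1 + 36x_2^4 - 72x_2^3 + 179/7x_2^2 + 71/7x_2 - 11/3 → 36x_2^4 - 72x_2^3 + 102/7x_2^2 + 148/7x_2
  leading term x_2^4: subtract (1)·k_4 from 36x_2^4 - 72x_2^3 + 102/7x_2^2 + 148/7x_2 → 0
  remainder 0.

S(h_1,k_4): leading monomials are coprime, so the S-polynomial reduces to 0 (Buchberger's first criterion).
S(h_2,k_4): leading monomials are coprime, so the S-polynomial reduces to 0 (Buchberger's first criterion).
S(k_3,k_4): leading monomials are coprime, so the S-polynomial reduces to 0 (Buchberger's first criterion).
Every S-polynomial of the final basis reduces to 0, so we have a Gröbner basis.
Inter-reduce: drop elements whose leading term is divisible by another's, tail-reduce, and make monic.
Reduced Gröbner basis: {x_1 + 6x_2^2 - 6x_2 - 2, x_2^4 - 2x_2^3 + 17/42x_2^2 + 37/63x_2}.

Same reduced basis, so the two generating sets span the same ideal.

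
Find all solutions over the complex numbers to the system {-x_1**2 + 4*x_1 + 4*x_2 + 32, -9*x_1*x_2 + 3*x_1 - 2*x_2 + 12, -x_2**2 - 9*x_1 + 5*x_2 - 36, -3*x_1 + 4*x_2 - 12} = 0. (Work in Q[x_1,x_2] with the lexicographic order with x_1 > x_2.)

Compute a lex Gröbner basis by Buchberger's algorithm.
f_1 = -x_1**2 + 4*x_1 + 4*x_2 + 32, LT = x_1**2.
f_2 = -9*x_1*x_2 + 3*x_1 - 2*x_2 + 12, LT = x_1*x_2.
f_3 = -9*x_1 - x_2**2 + 5*x_2 - 36, LT = x_1.
f_4 = -3*x_1 + 4*x_2 - 12, LT = x_1.

S(f_1,f_2): lcm = x_1**2*x_2. S = 1/3*x_1**2 - 38/9*x_1*x_2 + 4/3*x_1 - 4*x_2**2 - 32*x_2.
  leading term x_1**2: subtract (-1/3)·f_1 from 1/3*x_1**2 - 38/9*x_1*x_2 + 4/3*x_1 - 4*x_2**2 - 32*x_2 → -38/9*x_1*x_2 + 8/3*x_1 - 4*x_2**2 - 92/3*x_2 + 32/3
  leading term x_1*x_2: subtract (38/81)·f_2 from -38/9*x_1*x_2 + 8/3*x_1 - 4*x_2**2 - 92/3*x_2 + 32/3 → 34/27*x_1 - 4*x_2**2 - 2408/81*x_2 + 136/27
  leading term x_1: subtract (-34/243)·f_3 from 34/27*x_1 - 4*x_2**2 - 2408/81*x_2 + 136/27 → -1006/243*x_2**2 - 7054/243*x_2
  leading term x_2**2: no divisor's leading term divides it; move -1006/243*x_2**2 to the remainder.
  leading term x_2: no divisor's leading term divides it; move -7054/243*x_2 to the remainder.
  remainder -1006/243*x_2**2 - 7054/243*x_2 ≠ 0; add h_5 = -1006/243*x_2**2 - 7054/243*x_2 to the basis.

S(f_1,f_3): lcm = x_1**2. S = -1/9*x_1*x_2**2 + 5/9*x_1*x_2 - 8*x_1 - 4*x_2 - 32.
  leading term x_1*x_2**2: subtract (1/81*x_2)·f_2 from -1/9*x_1*x_2**2 + 5/9*x_1*x_2 - 8*x_1 - 4*x_2 - 32 → 14/27*x_1*x_2 - 8*x_1 + 2/81*x_2**2 - 112/27*x_2 - 32
  leading term x_1*x_2: subtract (-14/243)·f_2 from 14/27*x_1*x_2 - 8*x_1 + 2/81*x_2**2 - 112/27*x_2 - 32 → -634/81*x_1 + 2/81*x_2**2 - 1036/243*x_2 - 2536/81
  leading term x_1: subtract (634/729)·f_3 from -634/81*x_1 + 2/81*x_2**2 - 1036/243*x_2 - 2536/81 → 652/729*x_2**2 - 6278/729*x_2
  leading term x_2**2: subtract (-326/1509)·h_5 from 652/729*x_2**2 - 6278/729*x_2 → -606382/40743*x_2
  leading term x_2: no divisor's leading term divides it; move -606382/40743*x_2 to the remainder.
  remainder -606382/40743*x_2 ≠ 0; add h_6 = -606382/40743*x_2 to the basis.

The other S-polynomials (S(f_1,f_4), S(f_2,f_3), S(f_2,f_4), S(f_3,f_4), S(f_1,h_5), S(f_2,h_5), S(f_3,h_5), S(f_4,h_5), S(f_1,h_6), S(f_2,h_6), S(f_3,h_6), S(f_4,h_6), S(h_5,h_6)) all reduce to 0 modulo the current basis, so we have a Gröbner basis.
Inter-reduce: drop elements whose leading term is divisible by another's, tail-reduce, and make monic.
Reduced Gröbner basis: {x_1 + 4, x_2}.

A lex Gröbner basis eliminates variables successively. Here x_2 depends only on x_2, with roots {0}; lifting each root through the earlier basis elements recovers the full solutions.
  x_2 = 0: the earlier basis element becomes x_1 + 4 = 0, giving x_1 = -4 — point (-4, 0).
Each listed point satisfies every original equation (direct substitution).

{(-4, 0)}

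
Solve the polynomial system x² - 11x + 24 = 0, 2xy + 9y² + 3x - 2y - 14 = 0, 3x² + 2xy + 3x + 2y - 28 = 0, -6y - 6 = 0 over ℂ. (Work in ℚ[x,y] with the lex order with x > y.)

{(3, -1)}

Compute a lex Gröbner basis by Buchberger's algorithm.
f_1 = x² - 11x + 24, LT = x².
f_2 = 2xy + 3x + 9y² - 2y - 14, LT = xy.
f_3 = 3x² + 2xy + 3x + 2y - 28, LT = x².
f_4 = -6y - 6, LT = y.

S(f_1,f_2): lcm = x²y. S = -3/2x² - 9/2xy² - 10xy + 7x + 24y.
  reduce S modulo (f_1, f_2, f_3, f_4):
  remainder -37/8x + 111/8 ≠ 0; add h_5 = -37/8x + 111/8 to the basis.

The other S-polynomials (S(f_1,f_3), S(f_1,f_4), S(f_2,f_3), S(f_2,f_4), S(f_3,f_4), S(f_1,h_5), S(f_2,h_5), S(f_3,h_5), S(f_4,h_5)) all reduce to 0 modulo the current basis, so we have a Gröbner basis.
Inter-reduce: drop elements whose leading term is divisible by another's, tail-reduce, and make monic.
Reduced Gröbner basis: {x - 3, y + 1}.

Since the basis is lex-ordered, y + 1 is univariate in y. Its roots are {-1}. Back-substituting each root into the other basis elements fixes the other coordinates.
  y = -1: the earlier basis element becomes x - 3 = 0, giving x = 3 — point (3, -1).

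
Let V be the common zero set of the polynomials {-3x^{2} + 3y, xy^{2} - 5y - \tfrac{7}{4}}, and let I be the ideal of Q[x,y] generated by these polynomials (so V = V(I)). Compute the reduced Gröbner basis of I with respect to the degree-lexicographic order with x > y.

G = {xy^{2} - 5y - \tfrac{7}{4}, y^{3} - 5xy - \tfrac{7}{4}x, x^{2} - y}

Buchberger's algorithm terminates because the ascending chain of leading-term ideals stabilizes.

f_1 = -3x^{2} + 3y, LT = x^{2}.
f_2 = xy^{2} - 5y - \tfrac{7}{4}, LT = xy^{2}.

S(f_1,f_2): lcm = x^{2}y^{2}. S = -y^{3} + 5xy + \tfrac{7}{4}x.
  leading term y^{3}: no divisor's leading term divides it; move -y^{3} to the remainder.
  leading term xy: no divisor's leading term divides it; move 5xy to the remainder.
  leading term x: no divisor's leading term divides it; move \tfrac{7}{4}x to the remainder.
  remainder -y^{3} + 5xy + \tfrac{7}{4}x ≠ 0; add g_3 = -y^{3} + 5xy + \tfrac{7}{4}x to the basis.

S(f_1,g_3): leading monomials are coprime, so the S-polynomial reduces to 0 (Buchberger's first criterion).
S(f_2,g_3): lcm = xy^{3}. S = 5x^{2}y + \tfrac{7}{4}x^{2} - 5y^{2} - \tfrac{7}{4}y.
  leading term x^{2}y: subtract (-\tfrac{5}{3}y)·f_1 from 5x^{2}y + \tfrac{7}{4}x^{2} - 5y^{2} - \tfrac{7}{4}y → \tfrac{7}{4}x^{2} - \tfrac{7}{4}y
  leading term x^{2}: subtract (-\tfrac{7}{12})·f_1 from \tfrac{7}{4}x^{2} - \tfrac{7}{4}y → 0
  remainder 0.

Every S-polynomial of the final basis reduces to 0, so we have a Gröbner basis.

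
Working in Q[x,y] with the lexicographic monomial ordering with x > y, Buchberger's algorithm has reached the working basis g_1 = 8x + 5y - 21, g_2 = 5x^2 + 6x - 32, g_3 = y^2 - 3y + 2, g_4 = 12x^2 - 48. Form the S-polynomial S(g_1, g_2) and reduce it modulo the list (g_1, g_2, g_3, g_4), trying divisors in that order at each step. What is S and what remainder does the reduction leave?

S(g_1, g_2) = 5/8xy - 153/40x + 32/5; remainder on division = 183/64y - 183/64.

lcm(LM(g_1), LM(g_2)) = x^2.
S = (lcm/LT(g_1))·g_1 − (lcm/LT(g_2))·g_2 = 5/8xy - 153/40x + 32/5.
Reduce S modulo (g_1, g_2, g_3, g_4) in that order:
  leading term xy: subtract (5/64y)·g_1 from 5/8xy - 153/40x + 32/5 → -153/40x - 25/64y^2 + 105/64y + 32/5
  leading term x: subtract (-153/320)·g_1 from -153/40x - 25/64y^2 + 105/64y + 32/5 → -25/64y^2 + 129/32y - 233/64
  leading term y^2: subtract (-25/64)·g_3 from -25/64y^2 + 129/32y - 233/64 → 183/64y - 183/64
  leading term y: no divisor's leading term divides it; move 183/64y to the remainder.
  leading term 1: no divisor's leading term divides it; move -183/64 to the remainder.
The remainder 183/64y - 183/64 is nonzero, so it would be added as the next basis element.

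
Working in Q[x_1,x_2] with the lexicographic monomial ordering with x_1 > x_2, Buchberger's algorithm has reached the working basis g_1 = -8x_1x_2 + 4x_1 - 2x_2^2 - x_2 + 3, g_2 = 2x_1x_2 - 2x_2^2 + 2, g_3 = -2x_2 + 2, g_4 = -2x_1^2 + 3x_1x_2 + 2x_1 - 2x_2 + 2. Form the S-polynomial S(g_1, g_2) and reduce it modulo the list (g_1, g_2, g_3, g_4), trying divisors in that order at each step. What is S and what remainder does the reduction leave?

S(g_1, g_2) = -1/2x_1 + 5/4x_2^2 + 1/8x_2 - 11/8; remainder on division = -1/2x_1.

lcm(LM(g_1), LM(g_2)) = x_1x_2.
S = (lcm/LT(g_1))·g_1 − (lcm/LT(g_2))·g_2 = -1/2x_1 + 5/4x_2^2 + 1/8x_2 - 11/8.
Reduce S modulo (g_1, g_2, g_3, g_4) in that order:
  leading term x_1: no divisor's leading term divides it; move -1/2x_1 to the remainder.
  leading term x_2^2: subtract (-5/8x_2)·g_3 from 5/4x_2^2 + 1/8x_2 - 11/8 → 11/8x_2 - 11/8
  leading term x_2: subtract (-11/16)·g_3 from 11/8x_2 - 11/8 → 0
The remainder -1/2x_1 is nonzero, so it would be added as the next basis element.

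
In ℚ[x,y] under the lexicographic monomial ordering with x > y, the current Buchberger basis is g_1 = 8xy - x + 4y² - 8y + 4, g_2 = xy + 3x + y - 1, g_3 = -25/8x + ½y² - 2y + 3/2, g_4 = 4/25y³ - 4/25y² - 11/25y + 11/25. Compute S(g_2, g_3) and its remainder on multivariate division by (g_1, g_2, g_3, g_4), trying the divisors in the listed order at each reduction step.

lcm(LM(g_2), LM(g_3)) = xy.
S = (lcm/LT(g_2))·g_2 − (lcm/LT(g_3))·g_3 = 3x + 4/25y³ - 16/25y² + 37/25y - 1.
Reduce S modulo (g_1, g_2, g_3, g_4) in that order:
  leading term x: subtract (-24/25)·g_3 from 3x + 4/25y³ - 16/25y² + 37/25y - 1 → 4/25y³ - 4/25y² - 11/25y + 11/25
  leading term y³: subtract (1)·g_4 from 4/25y³ - 4/25y² - 11/25y + 11/25 → 0
The remainder is 0, so this S-polynomial contributes no new basis element.
This is the inner loop of Buchberger's algorithm — each nonzero remainder becomes a new basis element.

S(g_2, g_3) = 3x + 4/25y³ - 16/25y² + 37/25y - 1; remainder on division = 0.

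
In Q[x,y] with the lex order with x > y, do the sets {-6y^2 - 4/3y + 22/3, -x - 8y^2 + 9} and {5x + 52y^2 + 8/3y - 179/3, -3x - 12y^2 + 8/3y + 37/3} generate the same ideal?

Yes, the ideals are equal.

Equality of ideals is decidable: compute both reduced Gröbner bases (unique for the ordering) and check whether they agree.
Buchberger on the first generating set:
f_1 = -6y^2 - 4/3y + 22/3, LT = y^2.
f_2 = -x - 8y^2 + 9, LT = x.

The S-polynomials (S(f_1,f_2)) all reduce to 0 modulo the current basis, so we have a Gröbner basis.
Inter-reduce: drop elements whose leading term is divisible by another's, tail-reduce, and make monic.
Reduced Gröbner basis: {x - 16/9y + 7/9, y^2 + 2/9y - 11/9}.

Buchberger on the second generating set:
h_1 = 5x + 52y^2 + 8/3y - 179/3, LT = x.
h_2 = -3x - 12y^2 + 8/3y + 37/3, LT = x.

S(h_1,h_2): lcm = x. S = 32/5y^2 + 64/45y - 352/45.
  leading term y^2: no divisor's leading term divides it; move 32/5y^2 to the remainder.
  leading term y: no divisor's leading term divides it; move 64/45y to the remainder.
  leading term 1: no divisor's leading term divides it; move -352/45 to the remainder.
  remainder 32/5y^2 + 64/45y - 352/45 ≠ 0; add k_3 = 32/5y^2 + 64/45y - 352/45 to the basis.

The other S-polynomials (S(h_1,k_3), S(h_2,k_3)) all reduce to 0 modulo the current basis, so we have a Gröbner basis.
Inter-reduce: drop elements whose leading term is divisible by another's, tail-reduce, and make monic.
Reduced Gröbner basis: {x - 16/9y + 7/9, y^2 + 2/9y - 11/9}.

The two bases agree; hence the ideals are identical.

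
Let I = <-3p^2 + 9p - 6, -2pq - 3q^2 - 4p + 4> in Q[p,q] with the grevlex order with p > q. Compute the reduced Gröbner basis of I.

f_1 = -3p^2 + 9p - 6, LT = p^2.
f_2 = -2pq - 3q^2 - 4p + 4, LT = pq.

S(f_1,f_2): lcm = p^2q. S = -3/2pq^2 - 2p^2 - 3pq + 2p + 2q.
  reduce S modulo (f_1, f_2):
  remainder 9/4q^3 - 4p - q + 4 ≠ 0; add g_3 = 9/4q^3 - 4p - q + 4 to the basis.

The other S-polynomials (S(f_1,g_3), S(f_2,g_3)) all reduce to 0 modulo the current basis, so we have a Gröbner basis.

G = {q^3 - 16/9p - 4/9q + 16/9, p^2 - 3p + 2, pq + 3/2q^2 + 2p - 2}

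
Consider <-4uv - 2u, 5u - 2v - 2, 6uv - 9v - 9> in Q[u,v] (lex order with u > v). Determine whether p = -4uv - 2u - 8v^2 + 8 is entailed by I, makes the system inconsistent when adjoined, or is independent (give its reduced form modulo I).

First compute the reduced Gröbner basis of I by Buchberger's algorithm.
f_1 = -4uv - 2u, LT = uv.
f_2 = 5u - 2v - 2, LT = u.
f_3 = 6uv - 9v - 9, LT = uv.

S(f_1,f_2): lcm = uv. S = 1/2u + 2/5v^2 + 2/5v.
  leading term u: subtract (1/10)·f_2 from 1/2u + 2/5v^2 + 2/5v → 2/5v^2 + 3/5v + 1/5
  leading term v^2: no divisor's leading term divides it; move 2/5v^2 to the remainder.
  leading term v: no divisor's leading term divides it; move 3/5v to the remainder.
  leading term 1: no divisor's leading term divides it; move 1/5 to the remainder.
  remainder 2/5v^2 + 3/5v + 1/5 ≠ 0; add h_4 = 2/5v^2 + 3/5v + 1/5 to the basis.

S(f_1,f_3): lcm = uv. S = 1/2u + 3/2v + 3/2.
  leading term u: subtract (1/10)·f_2 from 1/2u + 3/2v + 3/2 → 17/10v + 17/10
  leading term v: no divisor's leading term divides it; move 17/10v to the remainder.
  leading term 1: no divisor's leading term divides it; move 17/10 to the remainder.
  remainder 17/10v + 17/10 ≠ 0; add h_5 = 17/10v + 17/10 to the basis.

The other S-polynomials (S(f_2,f_3), S(f_1,h_4), S(f_2,h_4), S(f_3,h_4), S(f_1,h_5), S(f_2,h_5), S(f_3,h_5), S(h_4,h_5)) all reduce to 0 modulo the current basis, so we have a Gröbner basis.
Inter-reduce: drop elements whose leading term is divisible by another's, tail-reduce, and make monic.
Reduced Gröbner basis: {u, v + 1}.
Label its elements g_1 = u, g_2 = v + 1.

Reduce p = -4uv - 2u - 8v^2 + 8 modulo G:
  leading term uv: subtract (-4v)·g_1 from -4uv - 2u - 8v^2 + 8 → -2u - 8v^2 + 8
  leading term u: subtract (-2)·g_1 from -2u - 8v^2 + 8 → -8v^2 + 8
  leading term v^2: subtract (-8v)·g_2 from -8v^2 + 8 → 8v + 8
  leading term v: subtract (8)·g_2 from 8v + 8 → 0
  normal form = 0.
Since the normal form is 0, p ∈ I.

-4uv - 2u - 8v^2 + 8 lies in I (it reduces to 0).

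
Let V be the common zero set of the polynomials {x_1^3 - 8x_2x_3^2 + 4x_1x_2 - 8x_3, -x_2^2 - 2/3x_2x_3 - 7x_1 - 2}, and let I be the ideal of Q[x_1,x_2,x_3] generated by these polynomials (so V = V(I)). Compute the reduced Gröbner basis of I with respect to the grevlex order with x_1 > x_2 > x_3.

f_1 = x_1^3 - 8x_2x_3^2 + 4x_1x_2 - 8x_3, LT = x_1^3.
f_2 = -x_2^2 - 2/3x_2x_3 - 7x_1 - 2, LT = x_2^2.

The S-polynomials (S(f_1,f_2)) all reduce to 0 modulo the current basis, so we have a Gröbner basis.

G = {x_1^3 - 8x_2x_3^2 + 4x_1x_2 - 8x_3, x_2^2 + 2/3x_2x_3 + 7x_1 + 2}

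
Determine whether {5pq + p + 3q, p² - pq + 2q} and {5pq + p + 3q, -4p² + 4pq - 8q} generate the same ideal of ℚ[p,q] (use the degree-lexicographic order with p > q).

Yes, the ideals are equal.

Two ideals are equal iff their reduced Gröbner bases coincide (the reduced basis is unique for a fixed ordering).
Buchberger on the first generating set:
f_1 = 5pq + p + 3q, LT = pq.
f_2 = p² - pq + 2q, LT = p².

S(f_1,f_2): lcm = p²q. S = pq² + ⅕p² + ⅗pq - 2q².
  leading term pq²: subtract (⅕q)·f_1 from pq² + ⅕p² + ⅗pq - 2q² → ⅕p² + ⅖pq - 13/5q²
  leading term p²: subtract (⅕)·f_2 from ⅕p² + ⅖pq - 13/5q² → ⅗pq - 13/5q² - ⅖q
  leading term pq: subtract (3/25)·f_1 from ⅗pq - 13/5q² - ⅖q → -13/5q² - 3/25p - 19/25q
  leading term q²: no divisor's leading term divides it; move -13/5q² to the remainder.
  leading term p: no divisor's leading term divides it; move -3/25p to the remainder.
  leading term q: no divisor's leading term divides it; move -19/25q to the remainder.
  remainder -13/5q² - 3/25p - 19/25q ≠ 0; add g_3 = -13/5q² - 3/25p - 19/25q to the basis.

The other S-polynomials (S(f_1,g_3), S(f_2,g_3)) all reduce to 0 modulo the current basis, so we have a Gröbner basis.
Inter-reduce: drop elements whose leading term is divisible by another's, tail-reduce, and make monic.
Reduced Gröbner basis: {p² + ⅕p + 13/5q, pq + ⅕p + ⅗q, q² + 3/65p + 19/65q}.

Buchberger on the second generating set:
h_1 = 5pq + p + 3q, LT = pq.
h_2 = -4p² + 4pq - 8q, LT = p².

S(h_1,h_2): lcm = p²q. S = pq² + ⅕p² + ⅗pq - 2q².
  leading term pq²: subtract (⅕q)·h_1 from pq² + ⅕p² + ⅗pq - 2q² → ⅕p² + ⅖pq - 13/5q²
  leading term p²: subtract (-1/20)·h_2 from ⅕p² + ⅖pq - 13/5q² → ⅗pq - 13/5q² - ⅖q
  leading term pq: subtract (3/25)·h_1 from ⅗pq - 13/5q² - ⅖q → -13/5q² - 3/25p - 19/25q
  leading term q²: no divisor's leading term divides it; move -13/5q² to the remainder.
  leading term p: no divisor's leading term divides it; move -3/25p to the remainder.
  leading term q: no divisor's leading term divides it; move -19/25q to the remainder.
  remainder -13/5q² - 3/25p - 19/25q ≠ 0; add k_3 = -13/5q² - 3/25p - 19/25q to the basis.

The other S-polynomials (S(h_1,k_3), S(h_2,k_3)) all reduce to 0 modulo the current basis, so we have a Gröbner basis.
Inter-reduce: drop elements whose leading term is divisible by another's, tail-reduce, and make monic.
Reduced Gröbner basis: {p² + ⅕p + 13/5q, pq + ⅕p + ⅗q, q² + 3/65p + 19/65q}.

The two bases agree; hence the ideals are identical.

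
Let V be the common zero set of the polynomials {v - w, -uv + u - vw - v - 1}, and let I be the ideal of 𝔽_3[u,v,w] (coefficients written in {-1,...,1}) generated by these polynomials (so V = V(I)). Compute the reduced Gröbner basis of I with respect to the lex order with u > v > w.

The reduced Gröbner basis is the canonical form of the ideal for this ordering.

f_1 = v - w, LT = v.
f_2 = -uv + u - vw - v - 1, LT = uv.

S(f_1,f_2): lcm = uv. S = -uw + u - vw - v - 1.
  leading term uw: no divisor's leading term divides it; move -uw to the remainder.
  leading term u: no divisor's leading term divides it; move u to the remainder.
  leading term vw: subtract (-w)·f_1 from -vw - v - 1 → -v - w² - 1
  leading term v: subtract (-1)·f_1 from -v - w² - 1 → -w² - w - 1
  leading term w²: no divisor's leading term divides it; move -w² to the remainder.
  leading term w: no divisor's leading term divides it; move -w to the remainder.
  leading term 1: no divisor's leading term divides it; move -1 to the remainder.
  remainder -uw + u - w² - w - 1 ≠ 0; add g_3 = -uw + u - w² - w - 1 to the basis.

The other S-polynomials (S(f_1,g_3), S(f_2,g_3)) all reduce to 0 modulo the current basis, so we have a Gröbner basis.
Inter-reduce: drop elements whose leading term is divisible by another's, tail-reduce, and make monic.

G = {uw - u + w² + w + 1, v - w}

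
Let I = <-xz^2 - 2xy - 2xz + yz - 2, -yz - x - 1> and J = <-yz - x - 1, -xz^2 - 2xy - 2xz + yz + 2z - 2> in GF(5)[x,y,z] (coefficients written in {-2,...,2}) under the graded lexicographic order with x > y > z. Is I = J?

Two ideals are equal iff their reduced Gröbner bases coincide (the reduced basis is unique for a fixed ordering).
Buchberger on the first generating set:
f_1 = -xz^2 - 2xy - 2xz + yz - 2, LT = xz^2.
f_2 = -yz - x - 1, LT = yz.

S(f_1,f_2): lcm = xyz^2. S = -x^2z + 2xy^2 + 2xyz - y^2z - xz + 2y.
  leading term x^2z: no divisor's leading term divides it; move -x^2z to the remainder.
  leading term xy^2: no divisor's leading term divides it; move 2xy^2 to the remainder.
  leading term xyz: subtract (-2x)·f_2 from 2xyz - y^2z - xz + 2y → -y^2z - 2x^2 - xz - 2x + 2y
  leading term y^2z: subtract (y)·f_2 from -y^2z - 2x^2 - xz - 2x + 2y → -2x^2 + xy - xz - 2x - 2y
  leading term x^2: no divisor's leading term divides it; move -2x^2 to the remainder.
  leading term xy: no divisor's leading term divides it; move xy to the remainder.
  leading term xz: no divisor's leading term divides it; move -xz to the remainder.
  leading term x: no divisor's leading term divides it; move -2x to the remainder.
  leading term y: no divisor's leading term divides it; move -2y to the remainder.
  remainder -x^2z + 2xy^2 - 2x^2 + xy - xz - 2x - 2y ≠ 0; add g_3 = -x^2z + 2xy^2 - 2x^2 + xy - xz - 2x - 2y to the basis.

S(f_2,g_3): lcm = x^2yz. S = 2xy^3 + x^3 - 2x^2y + xy^2 - xyz + x^2 - 2xy - 2y^2.
  leading term xy^3: no divisor's leading term divides it; move 2xy^3 to the remainder.
  leading term x^3: no divisor's leading term divides it; move x^3 to the remainder.
  leading term x^2y: no divisor's leading term divides it; move -2x^2y to the remainder.
  leading term xy^2: no divisor's leading term divides it; move xy^2 to the remainder.
  leading term xyz: subtract (x)·f_2 from -xyz + x^2 - 2xy - 2y^2 → 2x^2 - 2xy - 2y^2 + x
  leading term x^2: no divisor's leading term divides it; move 2x^2 to the remainder.
  leading term xy: no divisor's leading term divides it; move -2xy to the remainder.
  leading term y^2: no divisor's leading term divides it; move -2y^2 to the remainder.
  leading term x: no divisor's leading term divides it; move x to the remainder.
  remainder 2xy^3 + x^3 - 2x^2y + xy^2 + 2x^2 - 2xy - 2y^2 + x ≠ 0; add g_4 = 2xy^3 + x^3 - 2x^2y + xy^2 + 2x^2 - 2xy - 2y^2 + x to the basis.

The other S-polynomials (S(f_1,g_3), S(f_1,g_4), S(f_2,g_4), S(g_3,g_4)) all reduce to 0 modulo the current basis, so we have a Gröbner basis.
Inter-reduce: drop elements whose leading term is divisible by another's, tail-reduce, and make monic.
Reduced Gröbner basis: {xy^3 - 2x^3 - x^2y - 2xy^2 + x^2 - xy - y^2 - 2x, x^2z - 2xy^2 + 2x^2 - xy + xz + 2x + 2y, xz^2 + 2xy + 2xz + x - 2, yz + x + 1}.

Buchberger on the second generating set:
h_1 = -yz - x - 1, LT = yz.
h_2 = -xz^2 - 2xy - 2xz + yz + 2z - 2, LT = xz^2.

S(h_1,h_2): lcm = xyz^2. S = x^2z - 2xy^2 - 2xyz + y^2z + xz + 2yz - 2y.
  leading term x^2z: no divisor's leading term divides it; move x^2z to the remainder.
  leading term xy^2: no divisor's leading term divides it; move -2xy^2 to the remainder.
  leading term xyz: subtract (2x)·h_1 from -2xyz + y^2z + xz + 2yz - 2y → y^2z + 2x^2 + xz + 2yz + 2x - 2y
  leading term y^2z: subtract (-y)·h_1 from y^2z + 2x^2 + xz + 2yz + 2x - 2y → 2x^2 - xy + xz + 2yz + 2x + 2y
  leading term x^2: no divisor's leading term divides it; move 2x^2 to the remainder.
  leading term xy: no divisor's leading term divides it; move -xy to the remainder.
  leading term xz: no divisor's leading term divides it; move xz to the remainder.
  leading term yz: subtract (-2)·h_1 from 2yz + 2x + 2y → 2y - 2
  leading term y: no divisor's leading term divides it; move 2y to the remainder.
  leading term 1: no divisor's leading term divides it; move -2 to the remainder.
  remainder x^2z - 2xy^2 + 2x^2 - xy + xz + 2y - 2 ≠ 0; add k_3 = x^2z - 2xy^2 + 2x^2 - xy + xz + 2y - 2 to the basis.

S(h_1,k_3): lcm = x^2yz. S = 2xy^3 + x^3 - 2x^2y + xy^2 - xyz + x^2 - 2y^2 + 2y.
  leading term xy^3: no divisor's leading term divides it; move 2xy^3 to the remainder.
  leading term x^3: no divisor's leading term divides it; move x^3 to the remainder.
  leading term x^2y: no divisor's leading term divides it; move -2x^2y to the remainder.
  leading term xy^2: no divisor's leading term divides it; move xy^2 to the remainder.
  leading term xyz: subtract (x)·h_1 from -xyz + x^2 - 2y^2 + 2y → 2x^2 - 2y^2 + x + 2y
  leading term x^2: no divisor's leading term divides it; move 2x^2 to the remainder.
  leading term y^2: no divisor's leading term divides it; move -2y^2 to the remainder.
  leading term x: no divisor's leading term divides it; move x to the remainder.
  leading term y: no divisor's leading term divides it; move 2y to the remainder.
  remainder 2xy^3 + x^3 - 2x^2y + xy^2 + 2x^2 - 2y^2 + x + 2y ≠ 0; add k_4 = 2xy^3 + x^3 - 2x^2y + xy^2 + 2x^2 - 2y^2 + x + 2y to the basis.

The other S-polynomials (S(h_2,k_3), S(h_1,k_4), S(h_2,k_4), S(k_3,k_4)) all reduce to 0 modulo the current basis, so we have a Gröbner basis.
Inter-reduce: drop elements whose leading term is divisible by another's, tail-reduce, and make monic.
Reduced Gröbner basis: {xy^3 - 2x^3 - x^2y - 2xy^2 + x^2 - y^2 - 2x + y, x^2z - 2xy^2 + 2x^2 - xy + xz + 2y - 2, xz^2 + 2xy + 2xz + x - 2z - 2, yz + x + 1}.

These differ, so the ideals are not equal.
The same test decides containment: I ⊆ J iff every generator of I reduces to 0 modulo a Gröbner basis of J.

No, the ideals differ.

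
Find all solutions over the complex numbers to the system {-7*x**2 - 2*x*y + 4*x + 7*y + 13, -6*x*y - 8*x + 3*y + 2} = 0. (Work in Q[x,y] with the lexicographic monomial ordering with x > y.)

{(1, -2), (19/84 + sqrt(4561)/84, -215/144 - sqrt(4561)/144), (19/84 - sqrt(4561)/84, -215/144 + sqrt(4561)/144)}

Compute a lex Gröbner basis by Buchberger's algorithm.
f_1 = -7*x**2 - 2*x*y + 4*x + 7*y + 13, LT = x**2.
f_2 = -6*x*y - 8*x + 3*y + 2, LT = x*y.

S(f_1,f_2): lcm = x**2*y. S = -4/3*x**2 + 2/7*x*y**2 - 1/14*x*y + 1/3*x - y**2 - 13/7*y.
  reduce S modulo (f_1, f_2):
  remainder -1/3*x - 6/7*y**2 - 263/84*y - 5/2 ≠ 0; add h_3 = -1/3*x - 6/7*y**2 - 263/84*y - 5/2 to the basis.

S(f_2,h_3): lcm = x*y. S = 4/3*x - 18/7*y**3 - 263/28*y**2 - 8*y - 1/3.
  reduce S modulo (f_1, f_2, h_3):
  remainder -18/7*y**3 - 359/28*y**2 - 431/21*y - 31/3 ≠ 0; add h_4 = -18/7*y**3 - 359/28*y**2 - 431/21*y - 31/3 to the basis.

The other S-polynomials (S(f_1,h_3), S(f_1,h_4), S(f_2,h_4), S(h_3,h_4)) all reduce to 0 modulo the current basis, so we have a Gröbner basis.
Inter-reduce: drop elements whose leading term is divisible by another's, tail-reduce, and make monic.
Reduced Gröbner basis: {x + 18/7*y**2 + 263/28*y + 15/2, y**3 + 359/72*y**2 + 431/54*y + 217/54}.

From the last basis element, y**3 + 359/72*y**2 + 431/54*y + 217/54 = 0, so y takes values in {-2, -215/144 - sqrt(4561)/144, -215/144 + sqrt(4561)/144}. Each choice, substituted upward through the basis, yields the corresponding point(s) of the solution set.
  y = -2: the earlier basis element becomes x - 1 = 0, giving x = 1 — point (1, -2).
  y = -215/144 - sqrt(4561)/144: the earlier basis element becomes x - sqrt(4561)/84 - 19/84 = 0, giving x = 19/84 + sqrt(4561)/84 — point (19/84 + sqrt(4561)/84, -215/144 - sqrt(4561)/144).
  y = -215/144 + sqrt(4561)/144: the earlier basis element becomes x - 19/84 + sqrt(4561)/84 = 0, giving x = 19/84 - sqrt(4561)/84 — point (19/84 - sqrt(4561)/84, -215/144 + sqrt(4561)/144).
This is the nonlinear analogue of row-reducing a linear system.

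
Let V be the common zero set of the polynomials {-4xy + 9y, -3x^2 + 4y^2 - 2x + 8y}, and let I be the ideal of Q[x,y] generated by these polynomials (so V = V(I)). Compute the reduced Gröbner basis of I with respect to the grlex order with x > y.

G = {y^3 + 2y^2 - 315/64y, x^2 - 4/3y^2 + 2/3x - 8/3y, xy - 9/4y}

This is the nonlinear analogue of row-reducing a linear system.

f_1 = -4xy + 9y, LT = xy.
f_2 = -3x^2 + 4y^2 - 2x + 8y, LT = x^2.

S(f_1,f_2): lcm = x^2y. S = 4/3y^3 - 35/12xy + 8/3y^2.
  leading term y^3: no divisor's leading term divides it; move 4/3y^3 to the remainder.
  leading term xy: subtract (35/48)·f_1 from -35/12xy + 8/3y^2 → 8/3y^2 - 105/16y
  leading term y^2: no divisor's leading term divides it; move 8/3y^2 to the remainder.
  leading term y: no divisor's leading term divides it; move -105/16y to the remainder.
  remainder 4/3y^3 + 8/3y^2 - 105/16y ≠ 0; add g_3 = 4/3y^3 + 8/3y^2 - 105/16y to the basis.

The other S-polynomials (S(f_1,g_3), S(f_2,g_3)) all reduce to 0 modulo the current basis, so we have a Gröbner basis.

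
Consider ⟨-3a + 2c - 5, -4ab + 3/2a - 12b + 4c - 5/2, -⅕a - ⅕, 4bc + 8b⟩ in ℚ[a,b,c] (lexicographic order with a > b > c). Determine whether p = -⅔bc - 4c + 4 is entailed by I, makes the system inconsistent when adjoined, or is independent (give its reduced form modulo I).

-⅔bc - 4c + 4 lies in I (it reduces to 0).

First compute the reduced Gröbner basis of I by Buchberger's algorithm.
f_1 = -3a + 2c - 5, LT = a.
f_2 = -4ab + 3/2a - 12b + 4c - 5/2, LT = ab.
f_3 = -⅕a - ⅕, LT = a.
f_4 = 4bc + 8b, LT = bc.

S(f_1,f_2): lcm = ab. S = ⅜a - ⅔bc - 4/3b + c - ⅝.
  leading term a: subtract (-⅛)·f_1 from ⅜a - ⅔bc - 4/3b + c - ⅝ → -⅔bc - 4/3b + 5/4c - 5/4
  leading term bc: subtract (-⅙)·f_4 from -⅔bc - 4/3b + 5/4c - 5/4 → 5/4c - 5/4
  leading term c: no divisor's leading term divides it; move 5/4c to the remainder.
  leading term 1: no divisor's leading term divides it; move -5/4 to the remainder.
  remainder 5/4c - 5/4 ≠ 0; add h_5 = 5/4c - 5/4 to the basis.

S(f_2,f_3): lcm = ab. S = -⅜a + 2b - c + ⅝.
  leading term a: subtract (⅛)·f_1 from -⅜a + 2b - c + ⅝ → 2b - 5/4c + 5/4
  leading term b: no divisor's leading term divides it; move 2b to the remainder.
  leading term c: subtract (-1)·h_5 from -5/4c + 5/4 → 0
  remainder 2b ≠ 0; add h_6 = 2b to the basis.

The other S-polynomials (S(f_1,f_3), S(f_1,f_4), S(f_2,f_4), S(f_3,f_4), S(f_1,h_5), S(f_2,h_5), S(f_3,h_5), S(f_4,h_5), S(f_1,h_6), S(f_2,h_6), S(f_3,h_6), S(f_4,h_6), S(h_5,h_6)) all reduce to 0 modulo the current basis, so we have a Gröbner basis.
Inter-reduce: drop elements whose leading term is divisible by another's, tail-reduce, and make monic.
Reduced Gröbner basis: {a + 1, b, c - 1}.
Label its elements g_1 = a + 1, g_2 = b, g_3 = c - 1.

Reduce p = -⅔bc - 4c + 4 modulo G:
  leading term bc: subtract (-⅔c)·g_2 from -⅔bc - 4c + 4 → -4c + 4
  leading term c: subtract (-4)·g_3 from -4c + 4 → 0
  normal form = 0.
Since the normal form is 0, p ∈ I.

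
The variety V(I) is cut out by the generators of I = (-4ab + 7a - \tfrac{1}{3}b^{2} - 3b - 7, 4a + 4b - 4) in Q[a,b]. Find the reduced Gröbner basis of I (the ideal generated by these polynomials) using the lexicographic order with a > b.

G = {a + b - 1, b^{2} - \tfrac{42}{11}b}

f_1 = -4ab + 7a - \tfrac{1}{3}b^{2} - 3b - 7, LT = ab.
f_2 = 4a + 4b - 4, LT = a.

S(f_1,f_2): lcm = ab. S = -\tfrac{7}{4}a - \tfrac{11}{12}b^{2} + \tfrac{7}{4}b + \tfrac{7}{4}.
  leading term a: subtract (-\tfrac{7}{16})·f_2 from -\tfrac{7}{4}a - \tfrac{11}{12}b^{2} + \tfrac{7}{4}b + \tfrac{7}{4} → -\tfrac{11}{12}b^{2} + \tfrac{7}{2}b
  leading term b^{2}: no divisor's leading term divides it; move -\tfrac{11}{12}b^{2} to the remainder.
  leading term b: no divisor's leading term divides it; move \tfrac{7}{2}b to the remainder.
  remainder -\tfrac{11}{12}b^{2} + \tfrac{7}{2}b ≠ 0; add g_3 = -\tfrac{11}{12}b^{2} + \tfrac{7}{2}b to the basis.

The other S-polynomials (S(f_1,g_3), S(f_2,g_3)) all reduce to 0 modulo the current basis, so we have a Gröbner basis.
Inter-reduce: drop elements whose leading term is divisible by another's, tail-reduce, and make monic.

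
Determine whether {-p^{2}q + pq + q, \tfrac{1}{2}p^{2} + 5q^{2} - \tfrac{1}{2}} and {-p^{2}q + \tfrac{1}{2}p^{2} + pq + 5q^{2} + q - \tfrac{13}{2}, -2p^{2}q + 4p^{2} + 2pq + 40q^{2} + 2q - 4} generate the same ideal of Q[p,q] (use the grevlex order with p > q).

Two ideals are equal iff their reduced Gröbner bases coincide (the reduced basis is unique for a fixed ordering).
Buchberger on the first generating set:
f_1 = -p^{2}q + pq + q, LT = p^{2}q.
f_2 = \tfrac{1}{2}p^{2} + 5q^{2} - \tfrac{1}{2}, LT = p^{2}.

S(f_1,f_2): lcm = p^{2}q. S = -10q^{3} - pq.
  reduce S modulo (f_1, f_2):
  remainder -10q^{3} - pq ≠ 0; add g_3 = -10q^{3} - pq to the basis.

The other S-polynomials (S(f_1,g_3), S(f_2,g_3)) all reduce to 0 modulo the current basis, so we have a Gröbner basis.
Inter-reduce: drop elements whose leading term is divisible by another's, tail-reduce, and make monic.
Reduced Gröbner basis: {q^{3} + \tfrac{1}{10}pq, p^{2} + 10q^{2} - 1}.

Buchberger on the second generating set:
h_1 = -p^{2}q + \tfrac{1}{2}p^{2} + pq + 5q^{2} + q - \tfrac{13}{2}, LT = p^{2}q.
h_2 = -2p^{2}q + 4p^{2} + 2pq + 40q^{2} + 2q - 4, LT = p^{2}q.

S(h_1,h_2): lcm = p^{2}q. S = \tfrac{3}{2}p^{2} + 15q^{2} + \tfrac{9}{2}.
  reduce S modulo (h_1, h_2):
  remainder \tfrac{3}{2}p^{2} + 15q^{2} + \tfrac{9}{2} ≠ 0; add k_3 = \tfrac{3}{2}p^{2} + 15q^{2} + \tfrac{9}{2} to the basis.

S(h_1,k_3): lcm = p^{2}q. S = -10q^{3} - \tfrac{1}{2}p^{2} - pq - 5q^{2} - 4q + \tfrac{13}{2}.
  reduce S modulo (h_1, h_2, k_3):
  remainder -10q^{3} - pq - 4q + 8 ≠ 0; add k_4 = -10q^{3} - pq - 4q + 8 to the basis.

The other S-polynomials (S(h_2,k_3), S(h_1,k_4), S(h_2,k_4), S(k_3,k_4)) all reduce to 0 modulo the current basis, so we have a Gröbner basis.
Inter-reduce: drop elements whose leading term is divisible by another's, tail-reduce, and make monic.
Reduced Gröbner basis: {q^{3} + \tfrac{1}{10}pq + \tfrac{2}{5}q - \tfrac{4}{5}, p^{2} + 10q^{2} + 3}.

Since the reduced bases disagree, the two ideals are not the same.

No, the ideals differ.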